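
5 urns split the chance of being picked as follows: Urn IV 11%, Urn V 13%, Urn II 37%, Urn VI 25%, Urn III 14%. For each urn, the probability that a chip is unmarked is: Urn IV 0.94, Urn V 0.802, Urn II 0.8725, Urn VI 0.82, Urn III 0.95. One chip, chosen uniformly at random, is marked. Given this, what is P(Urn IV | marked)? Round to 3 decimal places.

Taking complements, P(marked | each) = Urn IV 0.06, Urn V 0.198, Urn II 0.1275, Urn VI 0.18, Urn III 0.05.
Unnormalized posteriors (prior × likelihood):
  Urn IV: 0.11 × 0.06 = 0.0066
  Urn V: 0.13 × 0.198 = 0.02574
  Urn II: 0.37 × 0.1275 = 0.047175
  Urn VI: 0.25 × 0.18 = 0.045
  Urn III: 0.14 × 0.05 = 0.007
Normalizing constant = 0.131515.
P(Urn IV | evidence) = 0.0066 / 0.131515 ≈ 0.050.

0.050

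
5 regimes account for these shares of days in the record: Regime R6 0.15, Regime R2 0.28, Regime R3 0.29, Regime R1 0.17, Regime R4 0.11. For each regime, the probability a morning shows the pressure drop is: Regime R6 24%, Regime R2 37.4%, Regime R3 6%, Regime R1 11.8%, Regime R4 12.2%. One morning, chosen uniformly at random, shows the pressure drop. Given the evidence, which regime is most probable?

Regime R2

By Bayes' rule, posterior ∝ prior × likelihood:
  Regime R6: 0.15 × 0.24 = 0.036
  Regime R2: 0.28 × 0.374 = 0.10472
  Regime R3: 0.29 × 0.06 = 0.0174
  Regime R1: 0.17 × 0.118 = 0.02006
  Regime R4: 0.11 × 0.122 = 0.01342
Normalizing constant = 0.1916.
Largest term belongs to Regime R2, so Regime R2 is most probable.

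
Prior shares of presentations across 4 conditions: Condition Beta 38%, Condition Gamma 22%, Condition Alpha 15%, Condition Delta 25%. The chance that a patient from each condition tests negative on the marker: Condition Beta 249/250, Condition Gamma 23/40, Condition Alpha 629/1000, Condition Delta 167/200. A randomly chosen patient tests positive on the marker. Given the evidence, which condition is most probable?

Taking complements, P(marker-positive | each) = Condition Beta 0.004, Condition Gamma 0.425, Condition Alpha 0.371, Condition Delta 0.165.
By Bayes' rule, posterior ∝ prior × likelihood:
  Condition Beta: 0.38 × 0.004 = 0.00152
  Condition Gamma: 0.22 × 0.425 = 0.0935
  Condition Alpha: 0.15 × 0.371 = 0.05565
  Condition Delta: 0.25 × 0.165 = 0.04125
Sum = 0.19192.
Largest term belongs to Condition Gamma, so Condition Gamma is most probable.

Condition Gamma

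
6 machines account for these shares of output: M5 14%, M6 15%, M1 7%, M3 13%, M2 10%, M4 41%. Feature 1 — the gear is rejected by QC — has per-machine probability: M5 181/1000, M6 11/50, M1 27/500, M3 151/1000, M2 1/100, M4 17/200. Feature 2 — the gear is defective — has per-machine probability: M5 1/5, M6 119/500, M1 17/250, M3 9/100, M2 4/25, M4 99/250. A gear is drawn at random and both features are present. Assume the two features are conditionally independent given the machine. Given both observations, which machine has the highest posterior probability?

By Bayes' rule, posterior ∝ prior × likelihood:
  M5: 0.14 × 0.181 × 0.2 = 0.005068
  M6: 0.15 × 0.22 × 0.238 = 0.007854
  M1: 0.07 × 0.054 × 0.068 = 0.00025704
  M3: 0.13 × 0.151 × 0.09 = 0.0017667
  M2: 0.1 × 0.01 × 0.16 = 0.00016
  M4: 0.41 × 0.085 × 0.396 = 0.0138006
Normalizing constant = 0.02890634.
Largest term belongs to M4, so M4 is most probable.

M4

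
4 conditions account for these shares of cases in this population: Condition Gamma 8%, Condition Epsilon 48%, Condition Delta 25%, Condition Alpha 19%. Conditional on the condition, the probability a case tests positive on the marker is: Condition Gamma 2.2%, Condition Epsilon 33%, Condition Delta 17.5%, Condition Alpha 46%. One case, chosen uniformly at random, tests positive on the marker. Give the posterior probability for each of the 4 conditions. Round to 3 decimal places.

Prior × likelihood for each hypothesis:
  Condition Gamma: 0.08 × 0.022 = 0.00176
  Condition Epsilon: 0.48 × 0.33 = 0.1584
  Condition Delta: 0.25 × 0.175 = 0.04375
  Condition Alpha: 0.19 × 0.46 = 0.0874
Normalizing constant = 0.29131.
P(Condition Gamma | marker-positive) = 0.00176/0.29131 ≈ 0.006
P(Condition Epsilon | marker-positive) = 0.1584/0.29131 ≈ 0.544
P(Condition Delta | marker-positive) = 0.04375/0.29131 ≈ 0.150
P(Condition Alpha | marker-positive) = 0.0874/0.29131 ≈ 0.300

Condition Gamma 0.006, Condition Epsilon 0.544, Condition Delta 0.150, Condition Alpha 0.300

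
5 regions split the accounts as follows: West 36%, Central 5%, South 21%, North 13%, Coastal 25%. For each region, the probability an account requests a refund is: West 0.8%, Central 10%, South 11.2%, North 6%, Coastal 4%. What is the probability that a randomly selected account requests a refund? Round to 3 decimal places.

Unnormalized posteriors (prior × likelihood):
  West: 0.36 × 0.008 = 0.00288
  Central: 0.05 × 0.1 = 0.005
  South: 0.21 × 0.112 = 0.02352
  North: 0.13 × 0.06 = 0.0078
  Coastal: 0.25 × 0.04 = 0.01
P(refund) = 0.00288 + 0.005 + 0.02352 + 0.0078 + 0.01 = 0.0492 → 0.049.

0.049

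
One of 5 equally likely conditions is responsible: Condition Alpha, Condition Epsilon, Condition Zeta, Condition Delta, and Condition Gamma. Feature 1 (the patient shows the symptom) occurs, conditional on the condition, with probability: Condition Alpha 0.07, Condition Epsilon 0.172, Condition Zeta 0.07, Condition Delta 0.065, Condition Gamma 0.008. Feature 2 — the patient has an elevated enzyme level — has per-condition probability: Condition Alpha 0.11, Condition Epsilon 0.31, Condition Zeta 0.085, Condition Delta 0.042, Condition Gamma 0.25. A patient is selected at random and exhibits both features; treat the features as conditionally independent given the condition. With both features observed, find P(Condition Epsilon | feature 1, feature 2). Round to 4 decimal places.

0.7437

Since the prior is uniform, the posterior is proportional to the likelihood:
  Condition Alpha: 0.07 × 0.11 = 0.0077
  Condition Epsilon: 0.172 × 0.31 = 0.05332
  Condition Zeta: 0.07 × 0.085 = 0.00595
  Condition Delta: 0.065 × 0.042 = 0.00273
  Condition Gamma: 0.008 × 0.25 = 0.002
Total = 0.0717.
P(Condition Epsilon | evidence) = 0.05332 / 0.0717 ≈ 0.7437.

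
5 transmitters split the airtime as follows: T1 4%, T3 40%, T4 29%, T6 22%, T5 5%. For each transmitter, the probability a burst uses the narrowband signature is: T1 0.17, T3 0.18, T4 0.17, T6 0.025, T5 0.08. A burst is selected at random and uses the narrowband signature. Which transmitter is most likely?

T3

By Bayes' rule, posterior ∝ prior × likelihood:
  T1: 0.04 × 0.17 = 0.0068
  T3: 0.4 × 0.18 = 0.072
  T4: 0.29 × 0.17 = 0.0493
  T6: 0.22 × 0.025 = 0.0055
  T5: 0.05 × 0.08 = 0.004
Total = 0.1376.
Largest term belongs to T3, so T3 is most probable.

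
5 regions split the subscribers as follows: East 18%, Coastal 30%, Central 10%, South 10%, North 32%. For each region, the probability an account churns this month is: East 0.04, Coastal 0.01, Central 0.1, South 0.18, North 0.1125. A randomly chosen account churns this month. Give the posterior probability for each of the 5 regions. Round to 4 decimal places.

East 0.0970, Coastal 0.0404, Central 0.1348, South 0.2426, North 0.4852

Compute prior × likelihood for every hypothesis:
  East: 0.18 × 0.04 = 0.0072
  Coastal: 0.3 × 0.01 = 0.003
  Central: 0.1 × 0.1 = 0.01
  South: 0.1 × 0.18 = 0.018
  North: 0.32 × 0.1125 = 0.036
Sum = 0.0742.
P(East | churn) = 0.0072/0.0742 ≈ 0.0970
P(Coastal | churn) = 0.003/0.0742 ≈ 0.0404
P(Central | churn) = 0.01/0.0742 ≈ 0.1348
P(South | churn) = 0.018/0.0742 ≈ 0.2426
P(North | churn) = 0.036/0.0742 ≈ 0.4852
(Check: 0.0970+0.0404+0.1348+0.2426+0.4852 = 1.0000.)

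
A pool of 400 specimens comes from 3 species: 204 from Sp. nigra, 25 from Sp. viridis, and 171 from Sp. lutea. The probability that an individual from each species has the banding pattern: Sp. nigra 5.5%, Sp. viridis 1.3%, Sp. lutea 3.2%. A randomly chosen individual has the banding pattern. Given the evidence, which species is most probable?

Sp. nigra

Prior × likelihood for each hypothesis:
  Sp. nigra: 0.51 × 0.055 = 0.02805
  Sp. viridis: 0.0625 × 0.013 = 0.0008125
  Sp. lutea: 0.4275 × 0.032 = 0.01368
Total = 0.0425425.
Largest term belongs to Sp. nigra, so Sp. nigra is most probable.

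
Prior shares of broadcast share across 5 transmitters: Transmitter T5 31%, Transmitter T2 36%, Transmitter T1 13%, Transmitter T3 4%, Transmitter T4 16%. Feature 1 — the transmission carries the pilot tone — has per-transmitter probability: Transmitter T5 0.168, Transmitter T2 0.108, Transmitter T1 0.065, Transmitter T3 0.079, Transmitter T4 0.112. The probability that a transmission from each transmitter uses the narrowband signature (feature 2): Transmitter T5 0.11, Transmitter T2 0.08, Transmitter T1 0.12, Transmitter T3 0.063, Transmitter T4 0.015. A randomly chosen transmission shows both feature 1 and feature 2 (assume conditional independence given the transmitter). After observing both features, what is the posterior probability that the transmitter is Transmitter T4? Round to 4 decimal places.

0.0260

By Bayes' rule, posterior ∝ prior × likelihood:
  Transmitter T5: 0.31 × 0.168 × 0.11 = 0.0057288
  Transmitter T2: 0.36 × 0.108 × 0.08 = 0.0031104
  Transmitter T1: 0.13 × 0.065 × 0.12 = 0.001014
  Transmitter T3: 0.04 × 0.079 × 0.063 = 0.00019908
  Transmitter T4: 0.16 × 0.112 × 0.015 = 0.0002688
Total = 0.01032108.
P(Transmitter T4 | evidence) = 0.0002688 / 0.01032108 ≈ 0.0260.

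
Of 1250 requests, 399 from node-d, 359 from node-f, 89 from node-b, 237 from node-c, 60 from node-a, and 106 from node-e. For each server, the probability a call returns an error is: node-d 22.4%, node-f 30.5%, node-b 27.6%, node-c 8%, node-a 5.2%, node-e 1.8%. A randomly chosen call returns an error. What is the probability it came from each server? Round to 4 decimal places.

By Bayes' rule, posterior ∝ prior × likelihood:
  node-d: 0.3192 × 0.224 = 0.0715008
  node-f: 0.2872 × 0.305 = 0.087596
  node-b: 0.0712 × 0.276 = 0.0196512
  node-c: 0.1896 × 0.08 = 0.015168
  node-a: 0.048 × 0.052 = 0.002496
  node-e: 0.0848 × 0.018 = 0.0015264
Normalizing constant = 0.1979384.
P(node-d | error) = 0.0715008/0.1979384 ≈ 0.3612
P(node-f | error) = 0.087596/0.1979384 ≈ 0.4425
P(node-b | error) = 0.0196512/0.1979384 ≈ 0.0993
P(node-c | error) = 0.015168/0.1979384 ≈ 0.0766
P(node-a | error) = 0.002496/0.1979384 ≈ 0.0126
P(node-e | error) = 0.0015264/0.1979384 ≈ 0.0077

node-d 0.3612, node-f 0.4425, node-b 0.0993, node-c 0.0766, node-a 0.0126, node-e 0.0077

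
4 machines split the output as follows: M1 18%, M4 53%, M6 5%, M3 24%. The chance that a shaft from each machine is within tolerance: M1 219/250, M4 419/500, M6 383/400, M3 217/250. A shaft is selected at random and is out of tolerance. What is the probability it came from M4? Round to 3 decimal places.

Taking complements, P(oversize | each) = M1 0.124, M4 0.162, M6 0.0425, M3 0.132.
Compute prior × likelihood for every hypothesis:
  M1: 0.18 × 0.124 = 0.02232
  M4: 0.53 × 0.162 = 0.08586
  M6: 0.05 × 0.0425 = 0.002125
  M3: 0.24 × 0.132 = 0.03168
Total = 0.141985.
P(M4 | evidence) = 0.08586 / 0.141985 ≈ 0.605.

0.605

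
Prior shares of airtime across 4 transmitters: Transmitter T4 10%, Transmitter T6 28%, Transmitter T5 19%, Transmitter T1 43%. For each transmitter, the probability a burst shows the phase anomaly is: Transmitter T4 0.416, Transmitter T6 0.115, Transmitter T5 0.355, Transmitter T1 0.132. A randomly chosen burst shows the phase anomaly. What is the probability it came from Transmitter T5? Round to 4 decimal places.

Unnormalized posteriors (prior × likelihood):
  Transmitter T4: 0.1 × 0.416 = 0.0416
  Transmitter T6: 0.28 × 0.115 = 0.0322
  Transmitter T5: 0.19 × 0.355 = 0.06745
  Transmitter T1: 0.43 × 0.132 = 0.05676
Sum = 0.19801.
P(Transmitter T5 | evidence) = 0.06745 / 0.19801 ≈ 0.3406.

0.3406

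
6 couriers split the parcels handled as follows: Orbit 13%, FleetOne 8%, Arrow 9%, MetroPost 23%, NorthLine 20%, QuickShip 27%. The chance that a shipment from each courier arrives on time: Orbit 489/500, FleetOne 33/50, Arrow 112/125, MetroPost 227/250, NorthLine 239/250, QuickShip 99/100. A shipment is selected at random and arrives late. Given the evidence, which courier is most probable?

FleetOne

Taking complements, P(late | each) = Orbit 0.022, FleetOne 0.34, Arrow 0.104, MetroPost 0.092, NorthLine 0.044, QuickShip 0.01.
Compute prior × likelihood for every hypothesis:
  Orbit: 0.13 × 0.022 = 0.00286
  FleetOne: 0.08 × 0.34 = 0.0272
  Arrow: 0.09 × 0.104 = 0.00936
  MetroPost: 0.23 × 0.092 = 0.02116
  NorthLine: 0.2 × 0.044 = 0.0088
  QuickShip: 0.27 × 0.01 = 0.0027
Sum = 0.07208.
Largest term belongs to FleetOne, so FleetOne is most probable.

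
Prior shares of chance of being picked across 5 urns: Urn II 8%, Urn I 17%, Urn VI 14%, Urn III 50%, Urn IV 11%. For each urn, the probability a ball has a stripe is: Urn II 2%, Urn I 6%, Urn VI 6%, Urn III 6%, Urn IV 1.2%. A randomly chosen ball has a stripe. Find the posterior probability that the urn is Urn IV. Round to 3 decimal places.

0.026

By Bayes' rule, posterior ∝ prior × likelihood:
  Urn II: 0.08 × 0.02 = 0.0016
  Urn I: 0.17 × 0.06 = 0.0102
  Urn VI: 0.14 × 0.06 = 0.0084
  Urn III: 0.5 × 0.06 = 0.03
  Urn IV: 0.11 × 0.012 = 0.00132
Total = 0.05152.
P(Urn IV | evidence) = 0.00132 / 0.05152 ≈ 0.026.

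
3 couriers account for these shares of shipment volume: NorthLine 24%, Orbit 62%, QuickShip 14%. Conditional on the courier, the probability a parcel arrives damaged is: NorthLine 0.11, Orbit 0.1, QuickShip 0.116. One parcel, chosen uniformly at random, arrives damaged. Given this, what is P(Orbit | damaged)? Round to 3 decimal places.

0.593

By Bayes' rule, posterior ∝ prior × likelihood:
  NorthLine: 0.24 × 0.11 = 0.0264
  Orbit: 0.62 × 0.1 = 0.062
  QuickShip: 0.14 × 0.116 = 0.01624
Normalizing constant = 0.10464.
P(Orbit | evidence) = 0.062 / 0.10464 ≈ 0.593.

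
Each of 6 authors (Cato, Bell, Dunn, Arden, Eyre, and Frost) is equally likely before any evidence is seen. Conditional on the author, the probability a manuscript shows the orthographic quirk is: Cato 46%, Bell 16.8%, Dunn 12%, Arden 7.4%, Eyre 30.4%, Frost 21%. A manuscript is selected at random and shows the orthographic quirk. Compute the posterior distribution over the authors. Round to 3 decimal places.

Cato 0.344, Bell 0.126, Dunn 0.090, Arden 0.055, Eyre 0.228, Frost 0.157

With a uniform prior (1/6 each), posterior ∝ likelihood:
  Cato: 0.46
  Bell: 0.168
  Dunn: 0.12
  Arden: 0.074
  Eyre: 0.304
  Frost: 0.21
Normalizing constant = 1.336.
P(Cato | quirk) = 0.46/1.336 ≈ 0.344
P(Bell | quirk) = 0.168/1.336 ≈ 0.126
P(Dunn | quirk) = 0.12/1.336 ≈ 0.090
P(Arden | quirk) = 0.074/1.336 ≈ 0.055
P(Eyre | quirk) = 0.304/1.336 ≈ 0.228
P(Frost | quirk) = 0.21/1.336 ≈ 0.157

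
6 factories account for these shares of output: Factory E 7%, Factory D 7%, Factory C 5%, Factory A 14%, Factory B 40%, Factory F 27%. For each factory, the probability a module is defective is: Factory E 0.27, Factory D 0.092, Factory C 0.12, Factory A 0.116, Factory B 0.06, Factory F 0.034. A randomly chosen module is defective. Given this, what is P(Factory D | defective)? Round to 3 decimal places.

Prior × likelihood for each hypothesis:
  Factory E: 0.07 × 0.27 = 0.0189
  Factory D: 0.07 × 0.092 = 0.00644
  Factory C: 0.05 × 0.12 = 0.006
  Factory A: 0.14 × 0.116 = 0.01624
  Factory B: 0.4 × 0.06 = 0.024
  Factory F: 0.27 × 0.034 = 0.00918
Normalizing constant = 0.08076.
P(Factory D | evidence) = 0.00644 / 0.08076 ≈ 0.080.

0.080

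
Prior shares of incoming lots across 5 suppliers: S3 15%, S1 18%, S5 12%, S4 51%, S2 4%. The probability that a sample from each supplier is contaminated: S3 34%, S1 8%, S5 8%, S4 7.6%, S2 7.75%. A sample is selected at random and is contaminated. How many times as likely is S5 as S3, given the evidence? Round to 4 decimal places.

Compute prior × likelihood for every hypothesis:
  S3: 0.15 × 0.34 = 0.051
  S1: 0.18 × 0.08 = 0.0144
  S5: 0.12 × 0.08 = 0.0096
  S4: 0.51 × 0.076 = 0.03876
  S2: 0.04 × 0.0775 = 0.0031
Sum = 0.11686.
The ratio is 0.0096 / 0.051 (the normalizer cancels) = 0.1882.

0.1882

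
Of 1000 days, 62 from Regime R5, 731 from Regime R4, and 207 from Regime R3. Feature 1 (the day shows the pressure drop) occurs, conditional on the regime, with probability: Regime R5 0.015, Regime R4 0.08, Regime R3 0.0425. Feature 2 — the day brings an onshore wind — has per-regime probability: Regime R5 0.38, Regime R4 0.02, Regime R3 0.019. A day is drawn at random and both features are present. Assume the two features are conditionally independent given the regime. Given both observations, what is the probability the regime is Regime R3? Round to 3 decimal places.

Unnormalized posteriors (prior × likelihood):
  Regime R5: 0.062 × 0.015 × 0.38 = 0.0003534
  Regime R4: 0.731 × 0.08 × 0.02 = 0.0011696
  Regime R3: 0.207 × 0.0425 × 0.019 = 0.0001671525
Sum = 0.0016901525.
P(Regime R3 | evidence) = 0.0001671525 / 0.0016901525 ≈ 0.099.

0.099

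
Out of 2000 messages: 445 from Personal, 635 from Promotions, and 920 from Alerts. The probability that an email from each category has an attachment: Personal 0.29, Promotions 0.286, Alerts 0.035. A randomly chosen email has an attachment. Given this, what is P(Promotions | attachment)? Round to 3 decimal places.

0.530

Unnormalized posteriors (prior × likelihood):
  Personal: 0.2225 × 0.29 = 0.064525
  Promotions: 0.3175 × 0.286 = 0.090805
  Alerts: 0.46 × 0.035 = 0.0161
Total = 0.17143.
P(Promotions | evidence) = 0.090805 / 0.17143 ≈ 0.530.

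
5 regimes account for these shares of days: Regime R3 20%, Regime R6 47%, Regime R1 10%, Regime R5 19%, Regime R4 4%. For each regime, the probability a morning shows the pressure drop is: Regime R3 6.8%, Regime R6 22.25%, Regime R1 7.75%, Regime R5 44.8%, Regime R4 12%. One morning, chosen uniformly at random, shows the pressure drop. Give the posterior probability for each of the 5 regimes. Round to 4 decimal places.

Regime R3 0.0630, Regime R6 0.4845, Regime R1 0.0359, Regime R5 0.3944, Regime R4 0.0222

Prior × likelihood for each hypothesis:
  Regime R3: 0.2 × 0.068 = 0.0136
  Regime R6: 0.47 × 0.2225 = 0.104575
  Regime R1: 0.1 × 0.0775 = 0.00775
  Regime R5: 0.19 × 0.448 = 0.08512
  Regime R4: 0.04 × 0.12 = 0.0048
Sum = 0.215845.
P(Regime R3 | drop) = 0.0136/0.215845 ≈ 0.0630
P(Regime R6 | drop) = 0.104575/0.215845 ≈ 0.4845
P(Regime R1 | drop) = 0.00775/0.215845 ≈ 0.0359
P(Regime R5 | drop) = 0.08512/0.215845 ≈ 0.3944
P(Regime R4 | drop) = 0.0048/0.215845 ≈ 0.0222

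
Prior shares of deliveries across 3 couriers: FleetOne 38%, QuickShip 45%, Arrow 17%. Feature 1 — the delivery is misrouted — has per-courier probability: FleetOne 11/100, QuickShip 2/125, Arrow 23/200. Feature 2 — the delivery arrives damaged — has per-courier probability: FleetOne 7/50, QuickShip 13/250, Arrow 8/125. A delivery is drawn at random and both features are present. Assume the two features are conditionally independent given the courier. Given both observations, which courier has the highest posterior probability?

FleetOne

Compute prior × likelihood for every hypothesis:
  FleetOne: 0.38 × 0.11 × 0.14 = 0.005852
  QuickShip: 0.45 × 0.016 × 0.052 = 0.0003744
  Arrow: 0.17 × 0.115 × 0.064 = 0.0012512
Normalizing constant = 0.0074776.
Largest term belongs to FleetOne, so FleetOne is most probable.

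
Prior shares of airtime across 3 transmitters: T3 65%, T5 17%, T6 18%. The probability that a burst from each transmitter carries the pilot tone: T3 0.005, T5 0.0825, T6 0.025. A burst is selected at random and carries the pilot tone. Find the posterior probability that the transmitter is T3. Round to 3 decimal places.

By Bayes' rule, posterior ∝ prior × likelihood:
  T3: 0.65 × 0.005 = 0.00325
  T5: 0.17 × 0.0825 = 0.014025
  T6: 0.18 × 0.025 = 0.0045
Total = 0.021775.
P(T3 | evidence) = 0.00325 / 0.021775 ≈ 0.149.

0.149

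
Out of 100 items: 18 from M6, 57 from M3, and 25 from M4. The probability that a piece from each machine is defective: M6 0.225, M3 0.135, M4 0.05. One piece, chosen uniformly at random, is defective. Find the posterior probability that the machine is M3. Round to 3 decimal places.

By Bayes' rule, posterior ∝ prior × likelihood:
  M6: 0.18 × 0.225 = 0.0405
  M3: 0.57 × 0.135 = 0.07695
  M4: 0.25 × 0.05 = 0.0125
Sum = 0.12995.
P(M3 | evidence) = 0.07695 / 0.12995 ≈ 0.592.

0.592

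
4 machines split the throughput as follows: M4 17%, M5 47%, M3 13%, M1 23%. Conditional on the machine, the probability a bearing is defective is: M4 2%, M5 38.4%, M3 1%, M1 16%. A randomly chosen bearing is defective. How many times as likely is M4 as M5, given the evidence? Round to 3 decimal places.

Prior × likelihood for each hypothesis:
  M4: 0.17 × 0.02 = 0.0034
  M5: 0.47 × 0.384 = 0.18048
  M3: 0.13 × 0.01 = 0.0013
  M1: 0.23 × 0.16 = 0.0368
Total = 0.22198.
The ratio is 0.0034 / 0.18048 (the normalizer cancels) = 0.019.

0.019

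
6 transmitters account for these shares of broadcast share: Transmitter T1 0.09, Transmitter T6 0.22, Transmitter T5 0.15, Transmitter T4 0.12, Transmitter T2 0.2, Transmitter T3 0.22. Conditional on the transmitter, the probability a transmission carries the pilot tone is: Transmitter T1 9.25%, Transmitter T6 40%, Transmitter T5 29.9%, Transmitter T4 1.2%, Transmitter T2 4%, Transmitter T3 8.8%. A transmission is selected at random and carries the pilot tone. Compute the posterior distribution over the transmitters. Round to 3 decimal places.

Compute prior × likelihood for every hypothesis:
  Transmitter T1: 0.09 × 0.0925 = 0.008325
  Transmitter T6: 0.22 × 0.4 = 0.088
  Transmitter T5: 0.15 × 0.299 = 0.04485
  Transmitter T4: 0.12 × 0.012 = 0.00144
  Transmitter T2: 0.2 × 0.04 = 0.008
  Transmitter T3: 0.22 × 0.088 = 0.01936
Total = 0.169975.
P(Transmitter T1 | pilot) = 0.008325/0.169975 ≈ 0.049
P(Transmitter T6 | pilot) = 0.088/0.169975 ≈ 0.518
P(Transmitter T5 | pilot) = 0.04485/0.169975 ≈ 0.264
P(Transmitter T4 | pilot) = 0.00144/0.169975 ≈ 0.008
P(Transmitter T2 | pilot) = 0.008/0.169975 ≈ 0.047
P(Transmitter T3 | pilot) = 0.01936/0.169975 ≈ 0.114

Transmitter T1 0.049, Transmitter T6 0.518, Transmitter T5 0.264, Transmitter T4 0.008, Transmitter T2 0.047, Transmitter T3 0.114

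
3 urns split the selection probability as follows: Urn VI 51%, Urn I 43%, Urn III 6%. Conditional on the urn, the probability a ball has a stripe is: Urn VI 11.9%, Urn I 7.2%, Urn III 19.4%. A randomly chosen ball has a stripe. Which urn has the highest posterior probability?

Urn VI

Prior × likelihood for each hypothesis:
  Urn VI: 0.51 × 0.119 = 0.06069
  Urn I: 0.43 × 0.072 = 0.03096
  Urn III: 0.06 × 0.194 = 0.01164
Total = 0.10329.
Largest term belongs to Urn VI, so Urn VI is most probable.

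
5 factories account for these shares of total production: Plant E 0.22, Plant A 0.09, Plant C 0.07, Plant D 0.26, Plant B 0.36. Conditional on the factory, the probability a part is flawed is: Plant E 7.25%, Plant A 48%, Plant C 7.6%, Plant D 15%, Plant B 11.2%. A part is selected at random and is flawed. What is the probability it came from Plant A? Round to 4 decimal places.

Compute prior × likelihood for every hypothesis:
  Plant E: 0.22 × 0.0725 = 0.01595
  Plant A: 0.09 × 0.48 = 0.0432
  Plant C: 0.07 × 0.076 = 0.00532
  Plant D: 0.26 × 0.15 = 0.039
  Plant B: 0.36 × 0.112 = 0.04032
Sum = 0.14379.
P(Plant A | evidence) = 0.0432 / 0.14379 ≈ 0.3004.

0.3004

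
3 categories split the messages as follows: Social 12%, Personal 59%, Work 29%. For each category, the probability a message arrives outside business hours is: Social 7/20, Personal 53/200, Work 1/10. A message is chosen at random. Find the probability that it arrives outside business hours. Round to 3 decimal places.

0.227

Compute prior × likelihood for every hypothesis:
  Social: 0.12 × 0.35 = 0.042
  Personal: 0.59 × 0.265 = 0.15635
  Work: 0.29 × 0.1 = 0.029
P(off-hours) = 0.042 + 0.15635 + 0.029 = 0.22735 → 0.227.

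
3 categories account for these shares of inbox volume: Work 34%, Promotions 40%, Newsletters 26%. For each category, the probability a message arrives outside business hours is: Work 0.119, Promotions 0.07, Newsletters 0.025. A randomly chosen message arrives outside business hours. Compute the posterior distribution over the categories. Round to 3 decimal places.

Work 0.540, Promotions 0.374, Newsletters 0.087

Prior × likelihood for each hypothesis:
  Work: 0.34 × 0.119 = 0.04046
  Promotions: 0.4 × 0.07 = 0.028
  Newsletters: 0.26 × 0.025 = 0.0065
Total = 0.07496.
P(Work | off-hours) = 0.04046/0.07496 ≈ 0.540
P(Promotions | off-hours) = 0.028/0.07496 ≈ 0.374
P(Newsletters | off-hours) = 0.0065/0.07496 ≈ 0.087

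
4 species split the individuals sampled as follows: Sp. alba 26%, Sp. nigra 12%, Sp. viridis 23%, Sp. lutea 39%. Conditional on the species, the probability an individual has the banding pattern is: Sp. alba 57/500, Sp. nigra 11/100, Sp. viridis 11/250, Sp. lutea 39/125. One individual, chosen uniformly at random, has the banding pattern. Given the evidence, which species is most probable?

Compute prior × likelihood for every hypothesis:
  Sp. alba: 0.26 × 0.114 = 0.02964
  Sp. nigra: 0.12 × 0.11 = 0.0132
  Sp. viridis: 0.23 × 0.044 = 0.01012
  Sp. lutea: 0.39 × 0.312 = 0.12168
Normalizing constant = 0.17464.
Largest term belongs to Sp. lutea, so Sp. lutea is most probable.

Sp. lutea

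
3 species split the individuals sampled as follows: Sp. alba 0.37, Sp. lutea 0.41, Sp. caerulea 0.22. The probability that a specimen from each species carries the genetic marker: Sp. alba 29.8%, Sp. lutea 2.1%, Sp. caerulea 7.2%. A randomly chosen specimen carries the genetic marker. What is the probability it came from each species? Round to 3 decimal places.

Prior × likelihood for each hypothesis:
  Sp. alba: 0.37 × 0.298 = 0.11026
  Sp. lutea: 0.41 × 0.021 = 0.00861
  Sp. caerulea: 0.22 × 0.072 = 0.01584
Total = 0.13471.
P(Sp. alba | marker) = 0.11026/0.13471 ≈ 0.818
P(Sp. lutea | marker) = 0.00861/0.13471 ≈ 0.064
P(Sp. caerulea | marker) = 0.01584/0.13471 ≈ 0.118
(Check: 0.818+0.064+0.118 = 1.000.)

Sp. alba 0.818, Sp. lutea 0.064, Sp. caerulea 0.118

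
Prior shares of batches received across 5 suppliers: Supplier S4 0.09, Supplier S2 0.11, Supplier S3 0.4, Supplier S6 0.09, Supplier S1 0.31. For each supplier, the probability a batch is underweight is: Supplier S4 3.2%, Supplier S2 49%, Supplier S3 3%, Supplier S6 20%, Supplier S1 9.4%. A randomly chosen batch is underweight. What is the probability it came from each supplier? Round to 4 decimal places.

Supplier S4 0.0248, Supplier S2 0.4650, Supplier S3 0.1035, Supplier S6 0.1553, Supplier S1 0.2514

By Bayes' rule, posterior ∝ prior × likelihood:
  Supplier S4: 0.09 × 0.032 = 0.00288
  Supplier S2: 0.11 × 0.49 = 0.0539
  Supplier S3: 0.4 × 0.03 = 0.012
  Supplier S6: 0.09 × 0.2 = 0.018
  Supplier S1: 0.31 × 0.094 = 0.02914
Total = 0.11592.
P(Supplier S4 | underweight) = 0.00288/0.11592 ≈ 0.0248
P(Supplier S2 | underweight) = 0.0539/0.11592 ≈ 0.4650
P(Supplier S3 | underweight) = 0.012/0.11592 ≈ 0.1035
P(Supplier S6 | underweight) = 0.018/0.11592 ≈ 0.1553
P(Supplier S1 | underweight) = 0.02914/0.11592 ≈ 0.2514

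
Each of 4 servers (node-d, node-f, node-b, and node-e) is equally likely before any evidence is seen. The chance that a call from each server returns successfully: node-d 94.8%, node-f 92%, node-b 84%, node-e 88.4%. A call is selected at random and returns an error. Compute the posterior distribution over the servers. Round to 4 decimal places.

Taking complements, P(error | each) = node-d 0.052, node-f 0.08, node-b 0.16, node-e 0.116.
Since the prior is uniform, the posterior is proportional to the likelihood:
  node-d: 0.052
  node-f: 0.08
  node-b: 0.16
  node-e: 0.116
Total = 0.408.
P(node-d | error) = 0.052/0.408 ≈ 0.1275
P(node-f | error) = 0.08/0.408 ≈ 0.1961
P(node-b | error) = 0.16/0.408 ≈ 0.3922
P(node-e | error) = 0.116/0.408 ≈ 0.2843
(Check: 0.1275+0.1961+0.3922+0.2843 = 1.0001.)

node-d 0.1275, node-f 0.1961, node-b 0.3922, node-e 0.2843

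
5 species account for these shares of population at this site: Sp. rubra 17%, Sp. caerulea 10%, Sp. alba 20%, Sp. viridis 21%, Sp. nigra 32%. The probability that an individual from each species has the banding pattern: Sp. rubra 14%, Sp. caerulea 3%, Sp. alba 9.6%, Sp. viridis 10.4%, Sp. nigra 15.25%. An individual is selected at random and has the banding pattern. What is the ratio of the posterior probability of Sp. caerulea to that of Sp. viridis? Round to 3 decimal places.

0.137

Unnormalized posteriors (prior × likelihood):
  Sp. rubra: 0.17 × 0.14 = 0.0238
  Sp. caerulea: 0.1 × 0.03 = 0.003
  Sp. alba: 0.2 × 0.096 = 0.0192
  Sp. viridis: 0.21 × 0.104 = 0.02184
  Sp. nigra: 0.32 × 0.1525 = 0.0488
Sum = 0.11664.
The ratio is 0.003 / 0.02184 (the normalizer cancels) = 0.137.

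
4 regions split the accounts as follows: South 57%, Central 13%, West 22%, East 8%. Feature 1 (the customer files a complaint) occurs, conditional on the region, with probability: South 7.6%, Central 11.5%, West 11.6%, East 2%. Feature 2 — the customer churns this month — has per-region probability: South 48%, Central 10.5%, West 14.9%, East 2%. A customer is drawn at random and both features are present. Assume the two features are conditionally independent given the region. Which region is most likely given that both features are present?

Compute prior × likelihood for every hypothesis:
  South: 0.57 × 0.076 × 0.48 = 0.0207936
  Central: 0.13 × 0.115 × 0.105 = 0.00156975
  West: 0.22 × 0.116 × 0.149 = 0.00380248
  East: 0.08 × 0.02 × 0.02 = 0.000032
Total = 0.02619783.
Largest term belongs to South, so South is most probable.

South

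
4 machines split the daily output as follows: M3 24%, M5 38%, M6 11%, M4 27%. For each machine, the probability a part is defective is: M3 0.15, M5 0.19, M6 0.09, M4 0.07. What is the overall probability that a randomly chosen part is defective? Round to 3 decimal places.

Compute prior × likelihood for every hypothesis:
  M3: 0.24 × 0.15 = 0.036
  M5: 0.38 × 0.19 = 0.0722
  M6: 0.11 × 0.09 = 0.0099
  M4: 0.27 × 0.07 = 0.0189
P(defective) = 0.036 + 0.0722 + 0.0099 + 0.0189 = 0.137 → 0.137.

0.137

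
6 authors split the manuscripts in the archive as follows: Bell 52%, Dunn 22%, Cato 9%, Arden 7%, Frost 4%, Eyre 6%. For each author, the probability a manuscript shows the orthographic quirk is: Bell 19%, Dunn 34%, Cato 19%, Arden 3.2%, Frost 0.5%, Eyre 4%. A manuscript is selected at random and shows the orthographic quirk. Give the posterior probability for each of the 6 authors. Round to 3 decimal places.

Unnormalized posteriors (prior × likelihood):
  Bell: 0.52 × 0.19 = 0.0988
  Dunn: 0.22 × 0.34 = 0.0748
  Cato: 0.09 × 0.19 = 0.0171
  Arden: 0.07 × 0.032 = 0.00224
  Frost: 0.04 × 0.005 = 0.0002
  Eyre: 0.06 × 0.04 = 0.0024
Sum = 0.19554.
P(Bell | quirk) = 0.0988/0.19554 ≈ 0.505
P(Dunn | quirk) = 0.0748/0.19554 ≈ 0.383
P(Cato | quirk) = 0.0171/0.19554 ≈ 0.087
P(Arden | quirk) = 0.00224/0.19554 ≈ 0.011
P(Frost | quirk) = 0.0002/0.19554 ≈ 0.001
P(Eyre | quirk) = 0.0024/0.19554 ≈ 0.012
(Check: 0.505+0.383+0.087+0.011+0.001+0.012 = 0.999.)

Bell 0.505, Dunn 0.383, Cato 0.087, Arden 0.011, Frost 0.001, Eyre 0.012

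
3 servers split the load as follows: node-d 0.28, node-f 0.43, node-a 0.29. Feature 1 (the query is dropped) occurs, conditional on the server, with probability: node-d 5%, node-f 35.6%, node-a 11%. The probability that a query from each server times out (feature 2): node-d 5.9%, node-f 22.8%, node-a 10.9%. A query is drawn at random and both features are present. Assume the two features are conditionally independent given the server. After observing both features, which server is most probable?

By Bayes' rule, posterior ∝ prior × likelihood:
  node-d: 0.28 × 0.05 × 0.059 = 0.000826
  node-f: 0.43 × 0.356 × 0.228 = 0.03490224
  node-a: 0.29 × 0.11 × 0.109 = 0.0034771
Normalizing constant = 0.03920534.
Largest term belongs to node-f, so node-f is most probable.

node-f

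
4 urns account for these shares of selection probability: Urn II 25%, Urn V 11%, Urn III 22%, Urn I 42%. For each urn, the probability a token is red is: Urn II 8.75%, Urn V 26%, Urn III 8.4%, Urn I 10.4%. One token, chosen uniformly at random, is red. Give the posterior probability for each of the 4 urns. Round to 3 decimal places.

Unnormalized posteriors (prior × likelihood):
  Urn II: 0.25 × 0.0875 = 0.021875
  Urn V: 0.11 × 0.26 = 0.0286
  Urn III: 0.22 × 0.084 = 0.01848
  Urn I: 0.42 × 0.104 = 0.04368
Normalizing constant = 0.112635.
P(Urn II | red) = 0.021875/0.112635 ≈ 0.194
P(Urn V | red) = 0.0286/0.112635 ≈ 0.254
P(Urn III | red) = 0.01848/0.112635 ≈ 0.164
P(Urn I | red) = 0.04368/0.112635 ≈ 0.388

Urn II 0.194, Urn V 0.254, Urn III 0.164, Urn I 0.388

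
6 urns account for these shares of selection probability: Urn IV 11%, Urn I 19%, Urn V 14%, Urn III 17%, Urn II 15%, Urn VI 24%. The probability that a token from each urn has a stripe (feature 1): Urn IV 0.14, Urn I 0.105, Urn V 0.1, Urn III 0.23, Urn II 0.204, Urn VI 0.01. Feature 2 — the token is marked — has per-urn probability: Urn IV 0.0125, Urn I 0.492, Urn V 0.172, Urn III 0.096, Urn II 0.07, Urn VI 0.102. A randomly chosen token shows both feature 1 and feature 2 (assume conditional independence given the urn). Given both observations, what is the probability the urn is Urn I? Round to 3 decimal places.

0.529

Compute prior × likelihood for every hypothesis:
  Urn IV: 0.11 × 0.14 × 0.0125 = 0.0001925
  Urn I: 0.19 × 0.105 × 0.492 = 0.0098154
  Urn V: 0.14 × 0.1 × 0.172 = 0.002408
  Urn III: 0.17 × 0.23 × 0.096 = 0.0037536
  Urn II: 0.15 × 0.204 × 0.07 = 0.002142
  Urn VI: 0.24 × 0.01 × 0.102 = 0.0002448
Normalizing constant = 0.0185563.
P(Urn I | evidence) = 0.0098154 / 0.0185563 ≈ 0.529.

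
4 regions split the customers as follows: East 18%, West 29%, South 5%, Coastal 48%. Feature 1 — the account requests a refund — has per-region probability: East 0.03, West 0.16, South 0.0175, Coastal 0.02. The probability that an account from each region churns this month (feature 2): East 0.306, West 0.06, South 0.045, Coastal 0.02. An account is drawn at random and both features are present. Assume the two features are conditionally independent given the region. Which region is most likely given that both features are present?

Unnormalized posteriors (prior × likelihood):
  East: 0.18 × 0.03 × 0.306 = 0.0016524
  West: 0.29 × 0.16 × 0.06 = 0.002784
  South: 0.05 × 0.0175 × 0.045 = 0.000039375
  Coastal: 0.48 × 0.02 × 0.02 = 0.000192
Normalizing constant = 0.004667775.
Largest term belongs to West, so West is most probable.

West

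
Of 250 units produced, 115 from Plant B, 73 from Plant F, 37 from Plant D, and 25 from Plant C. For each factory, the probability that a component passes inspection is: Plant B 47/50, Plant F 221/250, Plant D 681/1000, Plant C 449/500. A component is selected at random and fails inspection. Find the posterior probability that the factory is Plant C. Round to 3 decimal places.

0.086

Taking complements, P(nonconforming | each) = Plant B 0.06, Plant F 0.116, Plant D 0.319, Plant C 0.102.
By Bayes' rule, posterior ∝ prior × likelihood:
  Plant B: 0.46 × 0.06 = 0.0276
  Plant F: 0.292 × 0.116 = 0.033872
  Plant D: 0.148 × 0.319 = 0.047212
  Plant C: 0.1 × 0.102 = 0.0102
Normalizing constant = 0.118884.
P(Plant C | evidence) = 0.0102 / 0.118884 ≈ 0.086.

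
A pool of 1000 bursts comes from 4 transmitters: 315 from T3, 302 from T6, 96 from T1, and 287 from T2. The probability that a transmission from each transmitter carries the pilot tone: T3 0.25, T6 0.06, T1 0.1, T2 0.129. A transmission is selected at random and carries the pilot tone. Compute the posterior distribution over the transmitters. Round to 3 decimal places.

Compute prior × likelihood for every hypothesis:
  T3: 0.315 × 0.25 = 0.07875
  T6: 0.302 × 0.06 = 0.01812
  T1: 0.096 × 0.1 = 0.0096
  T2: 0.287 × 0.129 = 0.037023
Normalizing constant = 0.143493.
P(T3 | pilot) = 0.07875/0.143493 ≈ 0.549
P(T6 | pilot) = 0.01812/0.143493 ≈ 0.126
P(T1 | pilot) = 0.0096/0.143493 ≈ 0.067
P(T2 | pilot) = 0.037023/0.143493 ≈ 0.258
(Check: 0.549+0.126+0.067+0.258 = 1.000.)

T3 0.549, T6 0.126, T1 0.067, T2 0.258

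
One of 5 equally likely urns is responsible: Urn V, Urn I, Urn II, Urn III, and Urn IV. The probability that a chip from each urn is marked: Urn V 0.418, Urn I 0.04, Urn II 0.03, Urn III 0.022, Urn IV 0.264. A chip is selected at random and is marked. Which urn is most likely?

Urn V

Since the prior is uniform, the posterior is proportional to the likelihood:
  Urn V: 0.418
  Urn I: 0.04
  Urn II: 0.03
  Urn III: 0.022
  Urn IV: 0.264
Normalizing constant = 0.774.
Largest term belongs to Urn V, so Urn V is most probable.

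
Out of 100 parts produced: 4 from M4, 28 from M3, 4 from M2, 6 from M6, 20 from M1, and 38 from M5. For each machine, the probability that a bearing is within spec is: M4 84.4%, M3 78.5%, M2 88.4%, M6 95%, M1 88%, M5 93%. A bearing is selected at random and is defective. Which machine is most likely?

M3

Taking complements, P(defective | each) = M4 0.156, M3 0.215, M2 0.116, M6 0.05, M1 0.12, M5 0.07.
By Bayes' rule, posterior ∝ prior × likelihood:
  M4: 0.04 × 0.156 = 0.00624
  M3: 0.28 × 0.215 = 0.0602
  M2: 0.04 × 0.116 = 0.00464
  M6: 0.06 × 0.05 = 0.003
  M1: 0.2 × 0.12 = 0.024
  M5: 0.38 × 0.07 = 0.0266
Normalizing constant = 0.12468.
Largest term belongs to M3, so M3 is most probable.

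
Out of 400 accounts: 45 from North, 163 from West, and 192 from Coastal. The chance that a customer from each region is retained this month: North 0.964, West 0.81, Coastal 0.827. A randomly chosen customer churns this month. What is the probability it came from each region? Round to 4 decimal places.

North 0.0246, West 0.4706, Coastal 0.5048

Taking complements, P(churn | each) = North 0.036, West 0.19, Coastal 0.173.
Unnormalized posteriors (prior × likelihood):
  North: 0.1125 × 0.036 = 0.00405
  West: 0.4075 × 0.19 = 0.077425
  Coastal: 0.48 × 0.173 = 0.08304
Normalizing constant = 0.164515.
P(North | churn) = 0.00405/0.164515 ≈ 0.0246
P(West | churn) = 0.077425/0.164515 ≈ 0.4706
P(Coastal | churn) = 0.08304/0.164515 ≈ 0.5048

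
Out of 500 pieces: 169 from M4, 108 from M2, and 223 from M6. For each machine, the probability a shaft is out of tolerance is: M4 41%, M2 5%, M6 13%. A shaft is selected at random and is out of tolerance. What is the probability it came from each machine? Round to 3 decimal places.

M4 0.668, M2 0.052, M6 0.280

Unnormalized posteriors (prior × likelihood):
  M4: 0.338 × 0.41 = 0.13858
  M2: 0.216 × 0.05 = 0.0108
  M6: 0.446 × 0.13 = 0.05798
Sum = 0.20736.
P(M4 | oversize) = 0.13858/0.20736 ≈ 0.668
P(M2 | oversize) = 0.0108/0.20736 ≈ 0.052
P(M6 | oversize) = 0.05798/0.20736 ≈ 0.280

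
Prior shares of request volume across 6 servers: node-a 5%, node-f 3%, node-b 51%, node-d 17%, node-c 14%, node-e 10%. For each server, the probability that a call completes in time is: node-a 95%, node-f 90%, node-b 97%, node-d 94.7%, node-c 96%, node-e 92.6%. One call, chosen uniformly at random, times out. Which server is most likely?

node-b

Taking complements, P(timeout | each) = node-a 0.05, node-f 0.1, node-b 0.03, node-d 0.053, node-c 0.04, node-e 0.074.
By Bayes' rule, posterior ∝ prior × likelihood:
  node-a: 0.05 × 0.05 = 0.0025
  node-f: 0.03 × 0.1 = 0.003
  node-b: 0.51 × 0.03 = 0.0153
  node-d: 0.17 × 0.053 = 0.00901
  node-c: 0.14 × 0.04 = 0.0056
  node-e: 0.1 × 0.074 = 0.0074
Normalizing constant = 0.04281.
Largest term belongs to node-b, so node-b is most probable.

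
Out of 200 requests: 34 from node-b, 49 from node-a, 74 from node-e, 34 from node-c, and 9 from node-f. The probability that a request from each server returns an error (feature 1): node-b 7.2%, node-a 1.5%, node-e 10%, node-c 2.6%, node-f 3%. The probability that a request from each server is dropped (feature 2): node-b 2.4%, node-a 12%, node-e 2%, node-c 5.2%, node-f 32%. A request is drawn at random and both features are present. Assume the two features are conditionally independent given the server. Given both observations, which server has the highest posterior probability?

node-e

By Bayes' rule, posterior ∝ prior × likelihood:
  node-b: 0.17 × 0.072 × 0.024 = 0.00029376
  node-a: 0.245 × 0.015 × 0.12 = 0.000441
  node-e: 0.37 × 0.1 × 0.02 = 0.00074
  node-c: 0.17 × 0.026 × 0.052 = 0.00022984
  node-f: 0.045 × 0.03 × 0.32 = 0.000432
Normalizing constant = 0.0021366.
Largest term belongs to node-e, so node-e is most probable.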